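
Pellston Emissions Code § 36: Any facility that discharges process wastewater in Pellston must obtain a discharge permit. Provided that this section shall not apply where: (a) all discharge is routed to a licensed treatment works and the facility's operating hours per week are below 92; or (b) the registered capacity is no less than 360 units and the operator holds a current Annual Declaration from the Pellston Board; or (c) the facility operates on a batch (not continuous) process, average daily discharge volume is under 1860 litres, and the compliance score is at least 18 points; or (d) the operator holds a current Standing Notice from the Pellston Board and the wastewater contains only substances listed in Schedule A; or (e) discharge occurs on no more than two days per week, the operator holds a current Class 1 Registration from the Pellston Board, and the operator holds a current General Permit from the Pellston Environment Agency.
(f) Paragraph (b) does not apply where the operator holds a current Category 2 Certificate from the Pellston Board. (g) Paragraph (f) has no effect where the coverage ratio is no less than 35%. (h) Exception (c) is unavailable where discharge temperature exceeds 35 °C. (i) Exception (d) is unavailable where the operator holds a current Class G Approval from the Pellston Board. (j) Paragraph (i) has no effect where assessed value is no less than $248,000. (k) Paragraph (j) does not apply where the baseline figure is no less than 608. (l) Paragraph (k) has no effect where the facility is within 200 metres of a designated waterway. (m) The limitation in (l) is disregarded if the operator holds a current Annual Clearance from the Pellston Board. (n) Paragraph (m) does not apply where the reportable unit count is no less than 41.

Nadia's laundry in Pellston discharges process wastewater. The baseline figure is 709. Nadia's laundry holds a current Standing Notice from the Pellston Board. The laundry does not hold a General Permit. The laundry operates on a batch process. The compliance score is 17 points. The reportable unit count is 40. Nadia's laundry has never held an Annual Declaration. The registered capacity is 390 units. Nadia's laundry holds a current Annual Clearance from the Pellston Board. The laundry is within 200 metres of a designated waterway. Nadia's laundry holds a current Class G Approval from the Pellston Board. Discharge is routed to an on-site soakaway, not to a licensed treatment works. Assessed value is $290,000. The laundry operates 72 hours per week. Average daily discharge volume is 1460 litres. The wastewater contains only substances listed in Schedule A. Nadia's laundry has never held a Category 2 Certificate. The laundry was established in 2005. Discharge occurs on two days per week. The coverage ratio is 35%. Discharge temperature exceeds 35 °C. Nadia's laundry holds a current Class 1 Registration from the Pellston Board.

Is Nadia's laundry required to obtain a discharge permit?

Yes — Nadia's laundry must obtain a discharge permit.

Exception (a) fails — discharge is not routed to a licensed treatment works.
Exception (b) fails — there is no Annual Declaration in force.
Exception (c) requires that the compliance score is at least 18 points; but the compliance score is 17 points, short of 18 points, so (c) is unavailable.
All of (d)'s requirements are met (a current Standing Notice is held; the wastewater is Schedule-A-only). But: (i) is triggered — a current Class G Approval is held. (j) would limit (i) — assessed value is $290,000, meeting the $248,000 threshold — but (k) sets (j) aside: (k) is engaged — the baseline figure is 709, meeting the 608 threshold. (l) is engaged (the laundry is within 200 m of a designated waterway), but is overridden by (m): (m) operates against (l): a current Annual Clearance is held. (n) does not operate here (the reportable unit count is 40, short of 41), so (m) stands. So (d) is unavailable.
Exception (e) does not apply: no General Permit is held.
None of the exceptions is available; § 36 applies in full.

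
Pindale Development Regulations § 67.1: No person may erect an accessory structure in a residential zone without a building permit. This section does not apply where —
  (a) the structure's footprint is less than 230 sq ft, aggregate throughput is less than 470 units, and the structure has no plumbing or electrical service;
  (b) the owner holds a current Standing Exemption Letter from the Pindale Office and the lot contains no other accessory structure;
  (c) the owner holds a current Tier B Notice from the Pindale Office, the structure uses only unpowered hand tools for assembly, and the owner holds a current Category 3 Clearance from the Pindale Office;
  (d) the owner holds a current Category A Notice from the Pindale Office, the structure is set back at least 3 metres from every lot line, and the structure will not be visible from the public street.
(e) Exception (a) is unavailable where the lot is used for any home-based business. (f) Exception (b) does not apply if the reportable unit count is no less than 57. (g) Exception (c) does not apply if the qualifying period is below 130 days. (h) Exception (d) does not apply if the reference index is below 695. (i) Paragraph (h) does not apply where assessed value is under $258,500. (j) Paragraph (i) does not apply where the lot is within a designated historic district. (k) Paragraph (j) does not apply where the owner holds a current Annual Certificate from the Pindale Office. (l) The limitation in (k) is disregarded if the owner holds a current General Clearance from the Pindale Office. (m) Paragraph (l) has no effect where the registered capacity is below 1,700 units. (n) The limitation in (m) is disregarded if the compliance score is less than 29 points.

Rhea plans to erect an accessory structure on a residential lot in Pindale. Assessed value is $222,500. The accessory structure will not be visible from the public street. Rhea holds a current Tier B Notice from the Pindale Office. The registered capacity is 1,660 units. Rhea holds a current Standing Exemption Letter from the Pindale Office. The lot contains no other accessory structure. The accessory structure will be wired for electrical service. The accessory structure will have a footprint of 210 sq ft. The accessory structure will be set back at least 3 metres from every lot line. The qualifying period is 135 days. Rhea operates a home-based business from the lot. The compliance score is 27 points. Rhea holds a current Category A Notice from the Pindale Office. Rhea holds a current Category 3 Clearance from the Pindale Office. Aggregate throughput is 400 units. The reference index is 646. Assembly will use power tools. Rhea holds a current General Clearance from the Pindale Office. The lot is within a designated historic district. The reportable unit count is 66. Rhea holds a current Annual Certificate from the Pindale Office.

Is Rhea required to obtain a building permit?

Exception (a) requires that the structure has no plumbing or electrical service; but electrical service is planned, so (a) is unavailable.
Exception (b): a current Standing Exemption Letter is held; the lot has no other accessory structure — every condition holds. But applying paragraph (f): (f) applies — the reportable unit count is 66, meeting the 57 threshold. So (b) is unavailable.
Exception (c) requires that the structure uses only unpowered hand tools for assembly; but assembly uses power tools, so (c) is unavailable.
Exception (d) is satisfied on its face — a current Category A Notice is held; the setback is at least 3 m on every side; the structure will not be visible from the street. But: (h) operates against (d): the reference index is 646, below the 695 limit. (i) would limit (h) — assessed value is $222,500, under the $258,500 limit — but (j) sets (i) aside: (j) operates against (i): the lot is in a historic district. (k) is engaged (a current Annual Certificate is held), but yields to (l): (l) operates against (k): a current General Clearance is held. (m) would limit (l) — the registered capacity is 1,660 units, below the 1,700 units limit — but (n) sets (m) aside: (n) operates against (m): the compliance score is 27 points, less than the 29 points limit. (d) is therefore removed.
No exception displaces § 67.1.

Yes — Rhea must obtain a building permit.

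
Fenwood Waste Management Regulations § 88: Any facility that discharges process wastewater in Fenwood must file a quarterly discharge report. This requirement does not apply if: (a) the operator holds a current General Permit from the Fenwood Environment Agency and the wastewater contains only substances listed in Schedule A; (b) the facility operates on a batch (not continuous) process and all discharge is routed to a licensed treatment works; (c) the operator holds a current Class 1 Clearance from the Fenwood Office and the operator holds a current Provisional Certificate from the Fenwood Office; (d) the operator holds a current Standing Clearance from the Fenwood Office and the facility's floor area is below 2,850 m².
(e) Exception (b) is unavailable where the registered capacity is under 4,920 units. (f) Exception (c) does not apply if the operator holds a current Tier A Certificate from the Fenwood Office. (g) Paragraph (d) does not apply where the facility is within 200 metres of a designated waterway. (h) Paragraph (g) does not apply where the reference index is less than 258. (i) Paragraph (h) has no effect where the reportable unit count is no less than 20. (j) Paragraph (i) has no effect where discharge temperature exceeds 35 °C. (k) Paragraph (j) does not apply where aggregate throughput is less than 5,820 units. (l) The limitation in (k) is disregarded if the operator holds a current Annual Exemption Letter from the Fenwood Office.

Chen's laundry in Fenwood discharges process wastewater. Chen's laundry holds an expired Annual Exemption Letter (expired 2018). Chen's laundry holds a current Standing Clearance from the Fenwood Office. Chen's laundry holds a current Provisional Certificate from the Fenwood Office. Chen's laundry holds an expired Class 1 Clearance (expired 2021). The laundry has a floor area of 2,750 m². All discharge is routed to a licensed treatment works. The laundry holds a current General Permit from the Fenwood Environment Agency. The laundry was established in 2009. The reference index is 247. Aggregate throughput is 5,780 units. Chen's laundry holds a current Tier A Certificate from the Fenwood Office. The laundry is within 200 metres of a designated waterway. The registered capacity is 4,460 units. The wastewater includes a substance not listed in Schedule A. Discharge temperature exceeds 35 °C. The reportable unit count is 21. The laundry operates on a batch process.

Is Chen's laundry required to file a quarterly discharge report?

Yes — Chen's laundry must file a quarterly discharge report.

Exception (a) does not apply: the wastewater includes a non-Schedule-A substance.
All of (b)'s requirements are met (the facility operates on a batch process; discharge is routed to a licensed treatment works). But: (e) operates against (b): the registered capacity is 4,460 units, under the 4,920 units limit. (b) is therefore removed.
Exception (c) requires that the operator holds a current Class 1 Clearance from the Fenwood Office; but there is no Class 1 Clearance in force, so (c) is unavailable.
Exception (d)'s conditions are all satisfied: a current Standing Clearance is held; the facility's floor area is 2,750 m², below the 2,850 m² limit. However, paragraphs (g)–(l) must be considered: (g) operates against (d): the laundry is within 200 m of a designated waterway. (h) would limit (g) — the reference index is 247, less than the 258 limit — but (i) sets (h) aside: (i) operates — the reportable unit count is 21, meeting the 20 threshold. (j) would limit (i) — discharge temperature exceeds 35 °C — but (k) sets (j) aside: (k) operates — aggregate throughput is 5,780 units, less than the 5,820 units limit. (l), which would lift (k), is inapplicable — no current Annual Exemption Letter is held. Exception (d) does not apply.
Every exception is unavailable, so the rule governs.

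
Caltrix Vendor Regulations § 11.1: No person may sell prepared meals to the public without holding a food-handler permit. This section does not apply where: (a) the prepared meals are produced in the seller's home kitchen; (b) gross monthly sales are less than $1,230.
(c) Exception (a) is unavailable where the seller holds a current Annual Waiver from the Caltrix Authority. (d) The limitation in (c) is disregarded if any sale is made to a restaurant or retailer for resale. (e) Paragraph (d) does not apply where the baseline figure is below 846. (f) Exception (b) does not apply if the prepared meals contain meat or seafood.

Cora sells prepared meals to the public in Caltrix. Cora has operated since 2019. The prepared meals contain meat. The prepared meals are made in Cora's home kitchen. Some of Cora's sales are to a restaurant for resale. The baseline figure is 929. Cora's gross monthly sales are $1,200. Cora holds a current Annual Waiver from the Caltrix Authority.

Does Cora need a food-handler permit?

All of (a)'s requirements are met (the prepared meals are home-kitchen produced). Under paragraphs (c)–(e): (c) operates (a current Annual Waiver is held), but is set aside by (d): (d) operates against (c): some sales are to a restaurant for resale. (e), which would lift (d), is not triggered — the baseline figure is 929, not below 846. So (a) applies.
Exception (b)'s conditions are all satisfied: gross monthly sales are $1,200, less than the $1,230 limit. But applying paragraph (f): (f) operates — the prepared meals contain meat. Exception (b) does not apply.

No — exception (a) applies; Cora is not required to hold a food-handler permit.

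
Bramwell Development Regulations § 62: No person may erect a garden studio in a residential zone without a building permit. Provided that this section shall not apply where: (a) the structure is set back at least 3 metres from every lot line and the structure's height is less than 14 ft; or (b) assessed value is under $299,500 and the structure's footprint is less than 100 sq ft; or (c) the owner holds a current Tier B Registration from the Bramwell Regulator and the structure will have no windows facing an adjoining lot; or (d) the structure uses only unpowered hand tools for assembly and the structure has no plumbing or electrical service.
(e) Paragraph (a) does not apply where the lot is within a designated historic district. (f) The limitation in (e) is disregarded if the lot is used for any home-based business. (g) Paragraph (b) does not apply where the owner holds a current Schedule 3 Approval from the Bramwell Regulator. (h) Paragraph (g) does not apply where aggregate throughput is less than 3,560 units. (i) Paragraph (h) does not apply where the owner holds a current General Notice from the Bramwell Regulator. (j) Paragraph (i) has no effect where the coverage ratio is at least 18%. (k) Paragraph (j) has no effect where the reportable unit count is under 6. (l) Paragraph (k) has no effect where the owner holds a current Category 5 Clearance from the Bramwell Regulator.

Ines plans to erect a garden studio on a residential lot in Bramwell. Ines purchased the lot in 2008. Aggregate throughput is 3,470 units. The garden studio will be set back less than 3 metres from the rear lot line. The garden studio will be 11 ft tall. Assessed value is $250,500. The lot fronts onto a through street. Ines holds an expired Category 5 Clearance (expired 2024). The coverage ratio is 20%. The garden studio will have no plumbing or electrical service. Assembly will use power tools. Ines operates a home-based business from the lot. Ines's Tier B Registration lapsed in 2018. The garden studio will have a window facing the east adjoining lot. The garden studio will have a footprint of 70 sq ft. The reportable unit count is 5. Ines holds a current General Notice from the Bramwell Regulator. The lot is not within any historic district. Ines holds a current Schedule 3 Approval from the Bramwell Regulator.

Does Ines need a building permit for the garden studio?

Yes — Ines must obtain a building permit.

Exception (a) fails — the rear setback is under 3 m.
Exception (b): assessed value is $250,500, under the $299,500 limit; the structure's footprint is 70 sq ft, less than the 100 sq ft limit — every condition holds. However, paragraphs (g)–(l) must be considered: (g) is engaged — a current Schedule 3 Approval is held. (h) operates (aggregate throughput is 3,470 units, less than the 3,560 units limit), but is set aside by (i): (i) operates against (h): a current General Notice is held. (j) would limit (i) — the coverage ratio is 20%, meeting the 18% threshold — but (k) sets (j) aside: (k) is triggered — the reportable unit count is 5, under the 6 limit. (l), which would lift (k), is not engaged — there is no Category 5 Clearance in force. Exception (b) does not apply.
Exception (c) fails — the Tier B Registration is not current.
Exception (d) requires that the structure uses only unpowered hand tools for assembly; but assembly uses power tools, so (d) is unavailable.
No exception displaces § 62.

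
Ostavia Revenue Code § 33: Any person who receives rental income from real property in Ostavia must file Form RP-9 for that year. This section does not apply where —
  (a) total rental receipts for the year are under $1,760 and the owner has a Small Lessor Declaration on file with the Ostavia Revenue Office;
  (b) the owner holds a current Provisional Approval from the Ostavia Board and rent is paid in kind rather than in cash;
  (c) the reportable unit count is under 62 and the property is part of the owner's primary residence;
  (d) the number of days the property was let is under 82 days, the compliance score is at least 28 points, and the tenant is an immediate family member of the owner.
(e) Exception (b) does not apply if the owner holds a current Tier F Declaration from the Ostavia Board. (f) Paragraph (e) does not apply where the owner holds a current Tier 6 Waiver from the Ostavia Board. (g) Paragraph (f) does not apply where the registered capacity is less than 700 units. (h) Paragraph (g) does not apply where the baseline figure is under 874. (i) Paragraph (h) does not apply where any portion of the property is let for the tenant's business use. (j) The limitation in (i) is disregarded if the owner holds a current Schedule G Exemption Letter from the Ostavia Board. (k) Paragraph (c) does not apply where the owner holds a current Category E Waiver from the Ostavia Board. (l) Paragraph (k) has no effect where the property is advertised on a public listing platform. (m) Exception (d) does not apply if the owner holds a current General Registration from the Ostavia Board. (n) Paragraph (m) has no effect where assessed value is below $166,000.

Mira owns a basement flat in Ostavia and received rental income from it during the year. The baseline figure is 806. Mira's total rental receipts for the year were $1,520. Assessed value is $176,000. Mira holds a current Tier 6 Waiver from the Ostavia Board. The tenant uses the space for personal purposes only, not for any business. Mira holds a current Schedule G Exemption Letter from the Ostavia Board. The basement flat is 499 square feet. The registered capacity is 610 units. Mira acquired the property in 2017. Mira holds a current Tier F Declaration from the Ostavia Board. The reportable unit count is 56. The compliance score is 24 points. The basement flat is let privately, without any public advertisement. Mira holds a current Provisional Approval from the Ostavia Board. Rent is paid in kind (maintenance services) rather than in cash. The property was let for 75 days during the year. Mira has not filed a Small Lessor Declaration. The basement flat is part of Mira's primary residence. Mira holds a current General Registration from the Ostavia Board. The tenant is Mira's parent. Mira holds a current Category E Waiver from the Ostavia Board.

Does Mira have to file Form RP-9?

No — exception (b) applies; Mira is not required to file Form RP-9.

Exception (a) requires that the owner has a Small Lessor Declaration on file with the Ostavia Revenue Office; but no Small Lessor Declaration is on file, so (a) is unavailable.
All of (b)'s requirements are met (a current Provisional Approval is held; rent is paid in kind). Applying paragraphs (e)–(j): (e) operates (a current Tier F Declaration is held), but is displaced by (f): (f) is engaged — a current Tier 6 Waiver is held. (g) operates (the registered capacity is 610 units, less than the 700 units limit), but is displaced by (h): (h) is engaged — the baseline figure is 806, under the 874 limit. (i) is not triggered (the space is used for personal purposes only), so (h) stands. Exception (b) stands.
Exception (c) is satisfied on its face — the reportable unit count is 56, under the 62 limit; the basement flat is part of the primary residence. Turning to paragraphs (k)–(l): (k) applies — a current Category E Waiver is held. (l), which would lift (k), is not triggered — the property is let privately without advertisement. (c) is therefore removed.
Exception (d) does not apply: the compliance score is 24 points, short of 28 points.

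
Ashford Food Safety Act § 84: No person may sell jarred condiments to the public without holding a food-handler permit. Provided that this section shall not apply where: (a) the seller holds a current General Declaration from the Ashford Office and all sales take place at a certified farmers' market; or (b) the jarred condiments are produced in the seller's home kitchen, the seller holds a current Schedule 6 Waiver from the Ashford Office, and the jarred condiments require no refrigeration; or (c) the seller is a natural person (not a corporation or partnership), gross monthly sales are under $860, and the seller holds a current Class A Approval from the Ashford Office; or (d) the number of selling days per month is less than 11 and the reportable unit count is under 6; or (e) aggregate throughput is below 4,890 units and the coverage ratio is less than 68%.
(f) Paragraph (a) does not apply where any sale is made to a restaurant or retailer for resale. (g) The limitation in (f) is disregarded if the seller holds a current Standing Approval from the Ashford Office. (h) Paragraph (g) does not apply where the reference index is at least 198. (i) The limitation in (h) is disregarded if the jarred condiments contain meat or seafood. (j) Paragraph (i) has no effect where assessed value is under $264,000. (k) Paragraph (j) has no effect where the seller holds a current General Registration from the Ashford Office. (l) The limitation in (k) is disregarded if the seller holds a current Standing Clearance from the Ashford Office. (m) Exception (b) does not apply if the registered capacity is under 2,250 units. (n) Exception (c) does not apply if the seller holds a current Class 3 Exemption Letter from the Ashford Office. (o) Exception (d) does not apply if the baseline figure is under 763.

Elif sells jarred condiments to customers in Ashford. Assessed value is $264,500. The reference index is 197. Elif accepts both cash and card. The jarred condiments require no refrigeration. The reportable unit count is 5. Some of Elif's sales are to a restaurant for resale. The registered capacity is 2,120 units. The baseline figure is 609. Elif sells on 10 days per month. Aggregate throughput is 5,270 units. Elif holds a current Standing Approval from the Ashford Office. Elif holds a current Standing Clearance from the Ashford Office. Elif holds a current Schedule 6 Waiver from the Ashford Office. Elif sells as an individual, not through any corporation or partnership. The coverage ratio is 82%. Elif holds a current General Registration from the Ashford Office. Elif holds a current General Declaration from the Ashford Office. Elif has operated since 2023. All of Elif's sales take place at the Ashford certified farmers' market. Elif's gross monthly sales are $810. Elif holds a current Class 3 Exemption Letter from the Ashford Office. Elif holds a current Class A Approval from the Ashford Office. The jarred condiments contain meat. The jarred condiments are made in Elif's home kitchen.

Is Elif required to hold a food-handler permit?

Exception (a): a current General Declaration is held; all sales are at a certified farmers' market — every condition holds. Applying paragraphs (f)–(l): (f) would limit (a) — some sales are to a restaurant for resale — but (g) sets (f) aside: (g) applies — a current Standing Approval is held. (h), which would lift (g), does not operate here — the reference index is 197, short of 198. So (a) applies.
All of (b)'s requirements are met (the jarred condiments are home-kitchen produced; a current Schedule 6 Waiver is held; the jarred condiments are shelf-stable). But: (m) operates against (b): the registered capacity is 2,120 units, under the 2,250 units limit. Exception (b) does not apply.
All of (c)'s requirements are met (the seller is a natural person; gross monthly sales are $810, under the $860 limit; a current Class A Approval is held). However, paragraph (n) must be considered: (n) operates against (c): a current Class 3 Exemption Letter is held. (c) is therefore removed.
Exception (d): the number of selling days per month is 10, less than the 11 limit; the reportable unit count is 5, under the 6 limit — every condition holds. But applying paragraph (o): (o) operates against (d): the baseline figure is 609, under the 763 limit. Exception (d) does not apply.
Exception (e) fails — aggregate throughput is 5,270 units, not below 4,890 units.

No — exception (a) applies; Elif is not required to hold a food-handler permit.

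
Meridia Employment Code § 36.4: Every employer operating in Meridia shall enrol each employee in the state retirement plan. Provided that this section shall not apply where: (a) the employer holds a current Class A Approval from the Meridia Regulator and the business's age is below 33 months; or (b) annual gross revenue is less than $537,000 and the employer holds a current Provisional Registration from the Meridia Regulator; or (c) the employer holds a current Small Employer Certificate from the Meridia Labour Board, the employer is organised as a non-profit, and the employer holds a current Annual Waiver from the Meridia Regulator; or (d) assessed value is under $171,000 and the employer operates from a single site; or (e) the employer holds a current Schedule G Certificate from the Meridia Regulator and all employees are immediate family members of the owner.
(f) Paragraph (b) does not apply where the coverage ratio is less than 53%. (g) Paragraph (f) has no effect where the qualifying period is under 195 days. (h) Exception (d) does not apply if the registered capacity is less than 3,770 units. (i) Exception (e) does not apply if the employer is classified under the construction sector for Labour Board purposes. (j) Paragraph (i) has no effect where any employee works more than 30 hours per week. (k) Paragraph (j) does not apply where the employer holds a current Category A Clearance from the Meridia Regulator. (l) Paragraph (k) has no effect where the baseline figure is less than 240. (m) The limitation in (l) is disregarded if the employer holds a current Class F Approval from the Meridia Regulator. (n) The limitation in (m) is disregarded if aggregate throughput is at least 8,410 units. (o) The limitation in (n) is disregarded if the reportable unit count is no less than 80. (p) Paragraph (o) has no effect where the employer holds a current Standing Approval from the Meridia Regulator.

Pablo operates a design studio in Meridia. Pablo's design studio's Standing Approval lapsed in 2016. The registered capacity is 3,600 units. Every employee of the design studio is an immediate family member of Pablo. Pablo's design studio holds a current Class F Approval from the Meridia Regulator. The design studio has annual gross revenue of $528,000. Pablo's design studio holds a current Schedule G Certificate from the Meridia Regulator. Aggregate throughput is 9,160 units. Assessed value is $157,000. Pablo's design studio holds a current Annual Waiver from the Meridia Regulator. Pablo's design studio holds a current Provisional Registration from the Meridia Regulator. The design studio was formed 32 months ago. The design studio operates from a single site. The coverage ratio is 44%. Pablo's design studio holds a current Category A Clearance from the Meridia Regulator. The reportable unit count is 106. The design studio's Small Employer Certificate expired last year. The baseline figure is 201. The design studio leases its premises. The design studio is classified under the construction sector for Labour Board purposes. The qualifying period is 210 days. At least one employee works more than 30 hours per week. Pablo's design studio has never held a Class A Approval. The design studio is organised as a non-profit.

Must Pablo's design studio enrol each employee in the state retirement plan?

Exception (a) fails — there is no Class A Approval in force.
All of (b)'s requirements are met (annual gross revenue is $528,000, less than the $537,000 limit; a current Provisional Registration is held). But applying paragraphs (f)–(g): (f) applies — the coverage ratio is 44%, less than the 53% limit. (g), which would lift (f), is not engaged — the qualifying period is 210 days, not under 195 days. So (b) is unavailable.
Exception (c) requires that the employer holds a current Small Employer Certificate from the Meridia Labour Board; but the Small Employer Certificate has expired, so (c) is unavailable.
All of (d)'s requirements are met (assessed value is $157,000, under the $171,000 limit; the employer operates from a single site). However, paragraph (h) must be considered: (h) operates — the registered capacity is 3,600 units, less than the 3,770 units limit. Exception (d) does not apply.
Exception (e) is satisfied on its face — a current Schedule G Certificate is held; every employee is an immediate family member. But: (i) applies — the design studio is classified under the construction sector. (j) operates (at least one employee exceeds 30 hours/week), but is overridden by (k): (k) is engaged — a current Category A Clearance is held. (l) would limit (k) — the baseline figure is 201, less than the 240 limit — but (m) sets (l) aside: (m) operates — a current Class F Approval is held. (n) would limit (m) — aggregate throughput is 9,160 units, meeting the 8,410 units threshold — but (o) sets (n) aside: (o) operates against (n): the reportable unit count is 106, meeting the 80 threshold. (p), which would lift (o), is inapplicable — there is no Standing Approval in force. So (e) is unavailable.
No exception displaces § 36.4.

Yes — Pablo's design studio must enrol each employee in the state retirement plan.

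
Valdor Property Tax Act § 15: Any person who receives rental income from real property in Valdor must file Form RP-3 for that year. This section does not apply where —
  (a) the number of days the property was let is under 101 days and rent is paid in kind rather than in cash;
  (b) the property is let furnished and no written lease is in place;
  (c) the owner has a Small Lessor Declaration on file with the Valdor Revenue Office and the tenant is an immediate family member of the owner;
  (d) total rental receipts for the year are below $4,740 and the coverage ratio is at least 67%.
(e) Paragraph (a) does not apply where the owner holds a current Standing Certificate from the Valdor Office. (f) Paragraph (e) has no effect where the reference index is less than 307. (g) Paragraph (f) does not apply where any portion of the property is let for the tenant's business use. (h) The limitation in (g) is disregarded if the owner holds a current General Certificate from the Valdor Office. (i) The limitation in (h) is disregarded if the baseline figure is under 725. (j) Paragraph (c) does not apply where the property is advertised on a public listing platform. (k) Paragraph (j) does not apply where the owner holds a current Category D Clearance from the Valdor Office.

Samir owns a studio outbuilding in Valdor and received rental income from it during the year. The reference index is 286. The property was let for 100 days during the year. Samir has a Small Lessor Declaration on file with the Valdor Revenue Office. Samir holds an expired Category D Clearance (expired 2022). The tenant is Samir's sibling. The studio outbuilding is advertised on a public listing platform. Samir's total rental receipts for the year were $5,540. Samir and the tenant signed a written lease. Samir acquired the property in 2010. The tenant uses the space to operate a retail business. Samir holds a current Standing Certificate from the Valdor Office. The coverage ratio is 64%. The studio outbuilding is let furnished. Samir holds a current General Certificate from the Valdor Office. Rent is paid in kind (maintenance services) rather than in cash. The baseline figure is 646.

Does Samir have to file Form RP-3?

Exception (a): the number of days the property was let is 100 days, under the 101 days limit; rent is paid in kind — every condition holds. But: (e) operates against (a): a current Standing Certificate is held. (f) is triggered (the reference index is 286, less than the 307 limit), but is overridden by (g): (g) operates against (f): the space is let for business use. (h) is engaged (a current General Certificate is held), but is overridden by (i): (i) operates — the baseline figure is 646, under the 725 limit. Exception (a) does not apply.
Exception (b) requires that no written lease is in place; but a written lease is in place, so (b) is unavailable.
Exception (c)'s conditions are all satisfied: a Small Lessor Declaration is on file; the tenant is an immediate family member. Turning to paragraphs (j)–(k): (j) applies — the property is publicly advertised. (k) is not engaged (there is no Category D Clearance in force), so (j) stands. Exception (c) does not apply.
Exception (d) requires that total rental receipts for the year are below $4,740; but total rental receipts for the year are $5,540, not below $4,740, so (d) is unavailable.
No exception applies. The general rule governs.

Yes — Samir must file Form RP-3.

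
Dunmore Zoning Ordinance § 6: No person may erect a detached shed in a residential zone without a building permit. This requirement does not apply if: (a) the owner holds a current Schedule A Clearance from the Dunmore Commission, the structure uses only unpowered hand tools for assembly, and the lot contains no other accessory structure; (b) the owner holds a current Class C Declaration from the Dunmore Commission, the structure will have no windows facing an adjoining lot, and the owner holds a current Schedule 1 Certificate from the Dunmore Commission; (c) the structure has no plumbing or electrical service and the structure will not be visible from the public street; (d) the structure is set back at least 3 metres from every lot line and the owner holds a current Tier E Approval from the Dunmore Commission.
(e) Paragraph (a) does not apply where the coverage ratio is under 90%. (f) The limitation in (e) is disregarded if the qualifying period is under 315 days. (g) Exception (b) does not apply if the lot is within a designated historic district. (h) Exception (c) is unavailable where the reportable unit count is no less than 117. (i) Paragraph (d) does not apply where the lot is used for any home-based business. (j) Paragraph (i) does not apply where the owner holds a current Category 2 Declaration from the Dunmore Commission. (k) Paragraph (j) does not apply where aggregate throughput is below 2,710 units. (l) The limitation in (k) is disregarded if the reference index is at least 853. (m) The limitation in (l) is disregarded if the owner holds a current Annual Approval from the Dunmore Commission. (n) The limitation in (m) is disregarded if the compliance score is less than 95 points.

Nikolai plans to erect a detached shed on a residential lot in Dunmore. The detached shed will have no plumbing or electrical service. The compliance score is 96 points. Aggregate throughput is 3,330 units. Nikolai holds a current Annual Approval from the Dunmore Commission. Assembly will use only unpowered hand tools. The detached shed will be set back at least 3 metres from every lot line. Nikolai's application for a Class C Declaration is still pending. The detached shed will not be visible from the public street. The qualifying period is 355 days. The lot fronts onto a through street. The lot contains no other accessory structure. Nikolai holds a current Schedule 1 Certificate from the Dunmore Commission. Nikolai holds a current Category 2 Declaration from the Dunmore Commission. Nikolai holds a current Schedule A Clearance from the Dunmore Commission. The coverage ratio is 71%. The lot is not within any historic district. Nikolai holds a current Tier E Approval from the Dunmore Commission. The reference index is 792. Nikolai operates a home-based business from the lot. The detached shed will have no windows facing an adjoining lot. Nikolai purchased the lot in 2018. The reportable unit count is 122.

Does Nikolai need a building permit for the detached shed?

Exception (a) is satisfied on its face — a current Schedule A Clearance is held; assembly uses only hand tools; the lot has no other accessory structure. However, paragraphs (e)–(f) must be considered: (e) operates against (a): the coverage ratio is 71%, under the 90% limit. (f), which would lift (e), is inapplicable — the qualifying period is 355 days, not under 315 days. So (a) is unavailable.
Exception (b) requires that the owner holds a current Class C Declaration from the Dunmore Commission; but there is no Class C Declaration in force, so (b) is unavailable.
Exception (c)'s conditions are all satisfied: there is no plumbing or electrical service; the structure will not be visible from the street. Turning to paragraph (h): (h) is triggered — the reportable unit count is 122, meeting the 117 threshold. (c) is therefore removed.
Exception (d) is satisfied on its face — the setback is at least 3 m on every side; a current Tier E Approval is held. Applying paragraphs (i)–(n): (i) would limit (d) — a home-based business operates on the lot — but (j) sets (i) aside: (j) operates — a current Category 2 Declaration is held. (k) is not triggered (aggregate throughput is 3,330 units, not below 2,710 units), so (j) stands. Exception (d) stands.

No — exception (d) applies; Nikolai does not need a building permit.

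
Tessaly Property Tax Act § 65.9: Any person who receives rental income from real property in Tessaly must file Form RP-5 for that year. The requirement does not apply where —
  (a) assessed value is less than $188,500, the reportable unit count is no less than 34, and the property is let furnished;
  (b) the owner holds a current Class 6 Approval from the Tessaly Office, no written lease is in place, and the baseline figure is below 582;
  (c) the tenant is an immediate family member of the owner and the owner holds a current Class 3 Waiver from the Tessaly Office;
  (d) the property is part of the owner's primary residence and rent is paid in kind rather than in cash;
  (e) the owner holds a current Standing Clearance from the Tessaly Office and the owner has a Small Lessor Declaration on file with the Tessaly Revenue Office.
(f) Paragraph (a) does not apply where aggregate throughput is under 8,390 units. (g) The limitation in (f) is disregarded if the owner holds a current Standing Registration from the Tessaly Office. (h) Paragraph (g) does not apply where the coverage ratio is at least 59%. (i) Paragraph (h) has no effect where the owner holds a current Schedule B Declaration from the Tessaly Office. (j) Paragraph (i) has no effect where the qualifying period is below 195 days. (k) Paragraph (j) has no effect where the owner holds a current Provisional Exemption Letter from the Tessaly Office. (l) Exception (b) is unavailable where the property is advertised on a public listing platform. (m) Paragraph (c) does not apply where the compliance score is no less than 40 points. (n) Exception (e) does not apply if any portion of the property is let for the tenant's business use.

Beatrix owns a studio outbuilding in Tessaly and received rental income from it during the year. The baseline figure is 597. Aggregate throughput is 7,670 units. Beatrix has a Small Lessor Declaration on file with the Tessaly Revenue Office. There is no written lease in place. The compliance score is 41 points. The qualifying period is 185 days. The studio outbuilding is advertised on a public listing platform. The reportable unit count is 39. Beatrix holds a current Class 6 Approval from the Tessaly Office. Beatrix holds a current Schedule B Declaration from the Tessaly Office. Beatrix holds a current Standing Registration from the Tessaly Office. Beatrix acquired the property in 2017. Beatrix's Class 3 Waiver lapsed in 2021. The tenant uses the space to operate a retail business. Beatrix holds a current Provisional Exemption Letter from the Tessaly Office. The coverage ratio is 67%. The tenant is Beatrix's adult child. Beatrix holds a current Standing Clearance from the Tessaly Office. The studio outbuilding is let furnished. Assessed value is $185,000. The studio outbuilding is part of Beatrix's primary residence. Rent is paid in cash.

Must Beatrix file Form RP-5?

No — exception (a) applies; Beatrix is not required to file Form RP-5.

All of (a)'s requirements are met (assessed value is $185,000, less than the $188,500 limit; the reportable unit count is 39, meeting the 34 threshold; the property is let furnished). As to paragraphs (f)–(k): (f) applies (aggregate throughput is 7,670 units, under the 8,390 units limit), but is set aside by (g): (g) operates against (f): a current Standing Registration is held. (h) operates (the coverage ratio is 67%, meeting the 59% threshold), but is set aside by (i): (i) operates against (h): a current Schedule B Declaration is held. (j) would limit (i) — the qualifying period is 185 days, below the 195 days limit — but (k) sets (j) aside: (k) operates against (j): a current Provisional Exemption Letter is held. (a) remains available.
Exception (b) does not apply: the baseline figure is 597, not below 582.
Exception (c) fails — there is no Class 3 Waiver in force.
Exception (d) fails — rent is paid in cash.
Exception (e)'s conditions are all satisfied: a current Standing Clearance is held; a Small Lessor Declaration is on file. Turning to paragraph (n): (n) operates — the space is let for business use. So (e) is unavailable.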